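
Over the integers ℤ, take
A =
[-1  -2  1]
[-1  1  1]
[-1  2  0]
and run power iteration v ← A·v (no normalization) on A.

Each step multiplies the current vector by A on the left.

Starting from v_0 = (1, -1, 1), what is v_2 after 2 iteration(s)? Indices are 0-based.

v_0 = (1, -1, 1).
v_1 = A·v_0 = (2, -1, -3).
v_2 = A·v_1 = (-3, -6, -4).

v_2 = (-3, -6, -4)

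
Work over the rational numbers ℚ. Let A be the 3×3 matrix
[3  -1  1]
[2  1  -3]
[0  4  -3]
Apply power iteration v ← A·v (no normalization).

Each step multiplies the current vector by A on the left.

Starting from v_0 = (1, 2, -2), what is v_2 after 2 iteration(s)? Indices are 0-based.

v_0 = (1, 2, -2).
v_1 = A·v_0 = (-1, 10, 14).
v_2 = A·v_1 = (1, -34, -2).

v_2 = (1, -34, -2)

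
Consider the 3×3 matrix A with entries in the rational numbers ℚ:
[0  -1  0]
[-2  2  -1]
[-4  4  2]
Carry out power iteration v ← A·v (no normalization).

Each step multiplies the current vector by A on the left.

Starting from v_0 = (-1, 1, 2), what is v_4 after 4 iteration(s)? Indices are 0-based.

v_4 = (44, -156, -88)

v_0 = (-1, 1, 2).
v_1 = A·v_0 = (-1, 2, 12).
v_2 = A·v_1 = (-2, -6, 36).
v_3 = A·v_2 = (6, -44, 56).
v_4 = A·v_3 = (44, -156, -88).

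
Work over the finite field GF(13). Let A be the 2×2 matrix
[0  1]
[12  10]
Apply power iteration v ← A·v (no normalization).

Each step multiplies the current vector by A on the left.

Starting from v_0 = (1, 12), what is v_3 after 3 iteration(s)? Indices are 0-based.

v_0 = (1, 12).
v_1 = A·v_0 = (12, 2).
v_2 = A·v_1 = (2, 8).
v_3 = A·v_2 = (8, 0).

v_3 = (8, 0)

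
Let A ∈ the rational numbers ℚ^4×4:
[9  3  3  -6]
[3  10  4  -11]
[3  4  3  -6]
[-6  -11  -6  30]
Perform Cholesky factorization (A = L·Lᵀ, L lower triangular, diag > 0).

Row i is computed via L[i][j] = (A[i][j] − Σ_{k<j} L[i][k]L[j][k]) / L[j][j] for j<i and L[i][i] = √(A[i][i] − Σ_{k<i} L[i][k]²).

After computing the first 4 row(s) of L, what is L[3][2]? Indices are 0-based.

Step 1: L[0][0] = √(9) = 3.
  L[1][0] = (3) / L[0][0] = 1.
Step 2: L[1][1] = √(9) = 3.
  L[2][0] = (3) / L[0][0] = 1.
  L[2][1] = (3) / L[1][1] = 1.
Step 3: L[2][2] = √(1) = 1.
  L[3][0] = (-6) / L[0][0] = -2.
  L[3][1] = (-9) / L[1][1] = -3.
  L[3][2] = (-1) / L[2][2] = -1.
Step 4: L[3][3] = √(16) = 4.

L[3][2] = -1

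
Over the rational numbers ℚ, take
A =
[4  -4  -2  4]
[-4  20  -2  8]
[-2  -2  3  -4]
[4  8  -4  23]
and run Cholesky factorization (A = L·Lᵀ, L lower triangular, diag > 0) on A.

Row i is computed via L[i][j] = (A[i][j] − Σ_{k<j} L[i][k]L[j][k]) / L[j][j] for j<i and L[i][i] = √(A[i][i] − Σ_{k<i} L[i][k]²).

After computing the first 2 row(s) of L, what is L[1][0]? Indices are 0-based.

L[1][0] = -2

Step 1: L[0][0] = √(4) = 2.
  L[1][0] = (-4) / L[0][0] = -2.
Step 2: L[1][1] = √(16) = 4.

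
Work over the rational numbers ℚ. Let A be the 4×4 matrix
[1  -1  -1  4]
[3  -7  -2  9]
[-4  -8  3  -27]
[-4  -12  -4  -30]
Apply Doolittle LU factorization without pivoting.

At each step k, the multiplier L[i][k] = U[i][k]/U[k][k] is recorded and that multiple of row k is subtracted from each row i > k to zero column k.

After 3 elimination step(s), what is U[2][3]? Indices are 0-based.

Step 1: pivot at (0,0) is 1.
  row1 ← row1 − (3)·row0  ⇒  L[1][0]=3, U row1=(0, -4, 1, -3)
  row2 ← row2 − (-4)·row0  ⇒  L[2][0]=-4, U row2=(0, -12, -1, -11)
  row3 ← row3 − (-4)·row0  ⇒  L[3][0]=-4, U row3=(0, -16, -8, -14)
Step 2: pivot at (1,1) is -4.
  row2 ← row2 − (3)·row1  ⇒  L[2][1]=3, U row2=(0, 0, -4, -2)
  row3 ← row3 − (4)·row1  ⇒  L[3][1]=4, U row3=(0, 0, -12, -2)
Step 3: pivot at (2,2) is -4.
  row3 ← row3 − (3)·row2  ⇒  L[3][2]=3, U row3=(0, 0, 0, 4)

U[2][3] = -2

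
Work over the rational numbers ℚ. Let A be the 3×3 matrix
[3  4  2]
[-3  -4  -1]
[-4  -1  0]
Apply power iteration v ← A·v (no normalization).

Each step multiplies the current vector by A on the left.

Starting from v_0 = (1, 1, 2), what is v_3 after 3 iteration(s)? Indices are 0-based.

v_3 = (-77, 42, 44)

v_0 = (1, 1, 2).
v_1 = A·v_0 = (11, -9, -5).
v_2 = A·v_1 = (-13, 8, -35).
v_3 = A·v_2 = (-77, 42, 44).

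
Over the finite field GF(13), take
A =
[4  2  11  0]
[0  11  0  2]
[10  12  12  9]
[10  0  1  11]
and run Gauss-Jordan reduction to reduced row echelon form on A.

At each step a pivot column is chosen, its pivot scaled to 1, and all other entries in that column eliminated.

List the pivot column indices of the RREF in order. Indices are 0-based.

pivot columns: 0, 1, 2, 3

[1] R0 /= 4  ⇒  (1, 7, 6, 0)
     R2 -= 10·R0  ⇒  (0, 7, 4, 9)
     R3 -= 10·R0  ⇒  (0, 8, 6, 11)
[2] R1 /= 11  ⇒  (0, 1, 0, 12)
     R0 -= 7·R1  ⇒  (1, 0, 6, 7)
     R2 -= 7·R1  ⇒  (0, 0, 4, 3)
     R3 -= 8·R1  ⇒  (0, 0, 6, 6)
[3] R2 /= 4  ⇒  (0, 0, 1, 4)
     R0 -= 6·R2  ⇒  (1, 0, 0, 9)
     R3 -= 6·R2  ⇒  (0, 0, 0, 8)
[4] R3 /= 8  ⇒  (0, 0, 0, 1)
     R0 -= 9·R3  ⇒  (1, 0, 0, 0)
     R1 -= 12·R3  ⇒  (0, 1, 0, 0)
     R2 -= 4·R3  ⇒  (0, 0, 1, 0)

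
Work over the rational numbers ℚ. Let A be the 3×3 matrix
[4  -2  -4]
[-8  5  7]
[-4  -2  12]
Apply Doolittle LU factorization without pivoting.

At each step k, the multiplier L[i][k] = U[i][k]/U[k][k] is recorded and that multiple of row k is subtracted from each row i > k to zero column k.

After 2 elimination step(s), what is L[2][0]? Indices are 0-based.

L[2][0] = -1

Step 1: pivot at (0,0) is 4.
  row1 ← row1 − (-2)·row0  ⇒  L[1][0]=-2, U row1=(0, 1, -1)
  row2 ← row2 − (-1)·row0  ⇒  L[2][0]=-1, U row2=(0, -4, 8)
Step 2: pivot at (1,1) is 1.
  row2 ← row2 − (-4)·row1  ⇒  L[2][1]=-4, U row2=(0, 0, 4)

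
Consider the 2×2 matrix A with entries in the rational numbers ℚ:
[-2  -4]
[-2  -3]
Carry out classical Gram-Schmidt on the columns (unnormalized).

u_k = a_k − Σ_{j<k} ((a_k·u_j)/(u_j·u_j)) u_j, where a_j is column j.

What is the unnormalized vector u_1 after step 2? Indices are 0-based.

u_1 = (-1/2, 1/2)

Step 1: u_0 = a_0 = (-2, -2).
Step 2: u_1 = a_1 − (7/4)·u_0 = (-1/2, 1/2).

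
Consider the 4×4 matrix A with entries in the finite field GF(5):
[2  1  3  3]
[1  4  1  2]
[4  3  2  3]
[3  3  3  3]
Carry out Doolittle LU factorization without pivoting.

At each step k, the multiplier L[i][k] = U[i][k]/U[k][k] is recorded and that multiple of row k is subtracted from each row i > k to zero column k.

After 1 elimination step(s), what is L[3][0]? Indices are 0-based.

L[3][0] = 4

[col 0] pivot 2
  R1 -= 3*R0 → (0, 1, 2, 3)  (L[1][0] := 3)
  R2 -= 2*R0 → (0, 1, 1, 2)  (L[2][0] := 2)
  R3 -= 4*R0 → (0, 4, 1, 1)  (L[3][0] := 4)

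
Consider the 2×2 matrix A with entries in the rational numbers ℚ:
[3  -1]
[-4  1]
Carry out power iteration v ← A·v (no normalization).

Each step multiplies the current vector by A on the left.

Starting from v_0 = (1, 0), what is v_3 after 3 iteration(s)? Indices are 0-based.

v_0 = (1, 0).
v_1 = A·v_0 = (3, -4).
v_2 = A·v_1 = (13, -16).
v_3 = A·v_2 = (55, -68).

v_3 = (55, -68)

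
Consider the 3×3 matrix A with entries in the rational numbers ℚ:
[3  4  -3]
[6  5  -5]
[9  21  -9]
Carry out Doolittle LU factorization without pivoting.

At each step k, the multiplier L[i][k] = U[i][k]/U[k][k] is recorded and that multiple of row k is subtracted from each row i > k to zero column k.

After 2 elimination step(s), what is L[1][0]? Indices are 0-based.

L[1][0] = 2

k=0: U[0][0]=3
  eliminate (1,0): mult=2, new row 1: (0, -3, 1); set L[1][0]=2
  eliminate (2,0): mult=3, new row 2: (0, 9, 0); set L[2][0]=3
k=1: U[1][1]=-3
  eliminate (2,1): mult=-3, new row 2: (0, 0, 3); set L[2][1]=-3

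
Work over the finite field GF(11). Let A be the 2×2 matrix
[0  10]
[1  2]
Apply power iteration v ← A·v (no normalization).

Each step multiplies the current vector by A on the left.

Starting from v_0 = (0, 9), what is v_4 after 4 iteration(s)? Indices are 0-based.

v_4 = (8, 1)

v_0 = (0, 9).
v_1 = A·v_0 = (2, 7).
v_2 = A·v_1 = (4, 5).
v_3 = A·v_2 = (6, 3).
v_4 = A·v_3 = (8, 1).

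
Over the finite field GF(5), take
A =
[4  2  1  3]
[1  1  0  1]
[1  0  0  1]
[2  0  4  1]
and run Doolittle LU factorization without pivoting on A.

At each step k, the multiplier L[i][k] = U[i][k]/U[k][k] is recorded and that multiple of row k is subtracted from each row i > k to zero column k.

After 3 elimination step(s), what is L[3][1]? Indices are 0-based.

L[3][1] = 3

Step 1: pivot at (0,0) is 4.
  row1 ← row1 − (4)·row0  ⇒  L[1][0]=4, U row1=(0, 3, 1, 4)
  row2 ← row2 − (4)·row0  ⇒  L[2][0]=4, U row2=(0, 2, 1, 4)
  row3 ← row3 − (3)·row0  ⇒  L[3][0]=3, U row3=(0, 4, 1, 2)
Step 2: pivot at (1,1) is 3.
  row2 ← row2 − (4)·row1  ⇒  L[2][1]=4, U row2=(0, 0, 2, 3)
  row3 ← row3 − (3)·row1  ⇒  L[3][1]=3, U row3=(0, 0, 3, 0)
Step 3: pivot at (2,2) is 2.
  row3 ← row3 − (4)·row2  ⇒  L[3][2]=4, U row3=(0, 0, 0, 3)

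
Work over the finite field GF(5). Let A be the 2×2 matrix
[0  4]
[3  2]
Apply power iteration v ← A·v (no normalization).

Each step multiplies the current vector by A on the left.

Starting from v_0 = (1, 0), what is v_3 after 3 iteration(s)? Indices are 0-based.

v_0 = (1, 0).
v_1 = A·v_0 = (0, 3).
v_2 = A·v_1 = (2, 1).
v_3 = A·v_2 = (4, 3).

v_3 = (4, 3)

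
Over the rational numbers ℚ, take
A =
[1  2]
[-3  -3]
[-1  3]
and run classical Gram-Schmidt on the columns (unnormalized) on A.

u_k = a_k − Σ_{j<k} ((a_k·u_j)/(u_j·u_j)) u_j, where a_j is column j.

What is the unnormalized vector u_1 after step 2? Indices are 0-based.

Step 1: u_0 = a_0 = (1, -3, -1).
Step 2: u_1 = a_1 − (8/11)·u_0 = (14/11, -9/11, 41/11).

u_1 = (14/11, -9/11, 41/11)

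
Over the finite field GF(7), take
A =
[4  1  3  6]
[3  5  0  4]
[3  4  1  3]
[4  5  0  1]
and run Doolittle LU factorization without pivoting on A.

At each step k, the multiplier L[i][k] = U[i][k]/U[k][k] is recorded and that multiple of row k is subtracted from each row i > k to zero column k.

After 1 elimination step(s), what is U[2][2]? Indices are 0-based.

U[2][2] = 4

k=0: U[0][0]=4
  eliminate (1,0): mult=6, new row 1: (0, 6, 3, 3); set L[1][0]=6
  eliminate (2,0): mult=6, new row 2: (0, 5, 4, 2); set L[2][0]=6
  eliminate (3,0): mult=1, new row 3: (0, 4, 4, 2); set L[3][0]=1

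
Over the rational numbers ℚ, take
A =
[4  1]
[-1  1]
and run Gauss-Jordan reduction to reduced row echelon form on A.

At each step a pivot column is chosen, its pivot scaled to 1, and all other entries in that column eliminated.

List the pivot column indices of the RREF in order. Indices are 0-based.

pivot columns: 0, 1

pivot(0,0)=4: scale R0 → (1, 1/4)
  clear (1,0): R1 −= (-1)R0 → (0, 5/4)
pivot(1,1)=5/4: scale R1 → (0, 1)
  clear (0,1): R0 −= (1/4)R1 → (1, 0)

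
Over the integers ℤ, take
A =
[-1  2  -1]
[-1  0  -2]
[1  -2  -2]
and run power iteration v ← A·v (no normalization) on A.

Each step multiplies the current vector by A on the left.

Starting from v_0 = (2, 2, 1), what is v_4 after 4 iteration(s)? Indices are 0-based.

v_0 = (2, 2, 1).
v_1 = A·v_0 = (1, -4, -4).
v_2 = A·v_1 = (-5, 7, 17).
v_3 = A·v_2 = (2, -29, -53).
v_4 = A·v_3 = (-7, 104, 166).

v_4 = (-7, 104, 166)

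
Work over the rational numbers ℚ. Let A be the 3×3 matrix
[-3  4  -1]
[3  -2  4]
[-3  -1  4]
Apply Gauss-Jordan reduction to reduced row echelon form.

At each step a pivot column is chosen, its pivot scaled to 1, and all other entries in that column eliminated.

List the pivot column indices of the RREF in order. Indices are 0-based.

pivot(0,0)=-3: scale R0 → (1, -4/3, 1/3)
  clear (1,0): R1 −= (3)R0 → (0, 2, 3)
  clear (2,0): R2 −= (-3)R0 → (0, -5, 5)
pivot(1,1)=2: scale R1 → (0, 1, 3/2)
  clear (0,1): R0 −= (-4/3)R1 → (1, 0, 7/3)
  clear (2,1): R2 −= (-5)R1 → (0, 0, 25/2)
pivot(2,2)=25/2: scale R2 → (0, 0, 1)
  clear (0,2): R0 −= (7/3)R2 → (1, 0, 0)
  clear (1,2): R1 −= (3/2)R2 → (0, 1, 0)

pivot columns: 0, 1, 2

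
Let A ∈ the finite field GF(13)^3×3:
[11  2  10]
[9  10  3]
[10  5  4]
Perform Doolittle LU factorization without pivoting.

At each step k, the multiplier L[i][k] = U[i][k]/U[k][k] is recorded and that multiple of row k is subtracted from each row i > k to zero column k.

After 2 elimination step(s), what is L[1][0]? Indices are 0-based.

Step 1: pivot at (0,0) is 11.
  row1 ← row1 − (2)·row0  ⇒  L[1][0]=2, U row1=(0, 6, 9)
  row2 ← row2 − (8)·row0  ⇒  L[2][0]=8, U row2=(0, 2, 2)
Step 2: pivot at (1,1) is 6.
  row2 ← row2 − (9)·row1  ⇒  L[2][1]=9, U row2=(0, 0, 12)

L[1][0] = 2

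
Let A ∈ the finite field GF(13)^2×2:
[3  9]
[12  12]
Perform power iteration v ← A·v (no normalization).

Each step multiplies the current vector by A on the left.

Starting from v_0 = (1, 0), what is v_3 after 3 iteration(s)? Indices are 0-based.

v_0 = (1, 0).
v_1 = A·v_0 = (3, 12).
v_2 = A·v_1 = (0, 11).
v_3 = A·v_2 = (8, 2).

v_3 = (8, 2)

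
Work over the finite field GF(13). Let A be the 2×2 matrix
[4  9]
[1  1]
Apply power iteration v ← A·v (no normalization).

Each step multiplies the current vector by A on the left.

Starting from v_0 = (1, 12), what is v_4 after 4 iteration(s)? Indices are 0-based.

v_0 = (1, 12).
v_1 = A·v_0 = (8, 0).
v_2 = A·v_1 = (6, 8).
v_3 = A·v_2 = (5, 1).
v_4 = A·v_3 = (3, 6).

v_4 = (3, 6)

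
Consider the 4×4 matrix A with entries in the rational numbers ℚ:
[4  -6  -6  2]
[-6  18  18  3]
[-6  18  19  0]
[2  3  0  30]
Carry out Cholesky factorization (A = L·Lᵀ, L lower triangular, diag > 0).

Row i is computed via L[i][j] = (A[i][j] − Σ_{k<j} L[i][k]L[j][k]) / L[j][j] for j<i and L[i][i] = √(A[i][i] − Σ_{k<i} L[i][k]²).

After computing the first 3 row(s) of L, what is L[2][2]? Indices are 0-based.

Step 1: L[0][0] = √(4) = 2.
  L[1][0] = (-6) / L[0][0] = -3.
Step 2: L[1][1] = √(9) = 3.
  L[2][0] = (-6) / L[0][0] = -3.
  L[2][1] = (9) / L[1][1] = 3.
Step 3: L[2][2] = √(1) = 1.

L[2][2] = 1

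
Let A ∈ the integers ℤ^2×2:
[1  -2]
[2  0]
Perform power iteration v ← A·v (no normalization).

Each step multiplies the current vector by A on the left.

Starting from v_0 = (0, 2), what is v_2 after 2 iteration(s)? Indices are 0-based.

v_0 = (0, 2).
v_1 = A·v_0 = (-4, 0).
v_2 = A·v_1 = (-4, -8).

v_2 = (-4, -8)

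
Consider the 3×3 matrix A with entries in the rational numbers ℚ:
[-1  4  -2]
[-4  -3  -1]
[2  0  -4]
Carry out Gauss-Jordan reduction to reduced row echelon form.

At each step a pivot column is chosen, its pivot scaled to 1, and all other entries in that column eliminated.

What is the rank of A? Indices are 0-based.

step 1: normalize row 0 (÷-1) = (1, -4, 2)
  row 1: subtract -4×row0 = (0, -19, 7)
  row 2: subtract 2×row0 = (0, 8, -8)
step 2: normalize row 1 (÷-19) = (0, 1, -7/19)
  row 0: subtract -4×row1 = (1, 0, 10/19)
  row 2: subtract 8×row1 = (0, 0, -96/19)
step 3: normalize row 2 (÷-96/19) = (0, 0, 1)
  row 0: subtract 10/19×row2 = (1, 0, 0)
  row 1: subtract -7/19×row2 = (0, 1, 0)

rank = 3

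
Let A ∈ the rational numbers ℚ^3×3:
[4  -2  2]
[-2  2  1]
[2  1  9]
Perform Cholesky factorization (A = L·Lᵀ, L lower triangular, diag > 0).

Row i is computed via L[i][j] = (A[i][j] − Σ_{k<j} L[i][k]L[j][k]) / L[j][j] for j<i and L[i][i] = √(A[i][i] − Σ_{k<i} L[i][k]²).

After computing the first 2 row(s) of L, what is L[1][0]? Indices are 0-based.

Step 1: L[0][0] = √(4) = 2.
  L[1][0] = (-2) / L[0][0] = -1.
Step 2: L[1][1] = √(1) = 1.

L[1][0] = -1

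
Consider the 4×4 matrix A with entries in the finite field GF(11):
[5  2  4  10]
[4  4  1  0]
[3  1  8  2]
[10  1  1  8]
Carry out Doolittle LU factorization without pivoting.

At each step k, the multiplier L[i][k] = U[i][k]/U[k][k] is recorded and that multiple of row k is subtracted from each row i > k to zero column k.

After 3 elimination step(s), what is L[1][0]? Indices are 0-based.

Step 1: pivot at (0,0) is 5.
  row1 ← row1 − (3)·row0  ⇒  L[1][0]=3, U row1=(0, 9, 0, 3)
  row2 ← row2 − (5)·row0  ⇒  L[2][0]=5, U row2=(0, 2, 10, 7)
  row3 ← row3 − (2)·row0  ⇒  L[3][0]=2, U row3=(0, 8, 4, 10)
Step 2: pivot at (1,1) is 9.
  row2 ← row2 − (10)·row1  ⇒  L[2][1]=10, U row2=(0, 0, 10, 10)
  row3 ← row3 − (7)·row1  ⇒  L[3][1]=7, U row3=(0, 0, 4, 0)
Step 3: pivot at (2,2) is 10.
  row3 ← row3 − (7)·row2  ⇒  L[3][2]=7, U row3=(0, 0, 0, 7)

L[1][0] = 3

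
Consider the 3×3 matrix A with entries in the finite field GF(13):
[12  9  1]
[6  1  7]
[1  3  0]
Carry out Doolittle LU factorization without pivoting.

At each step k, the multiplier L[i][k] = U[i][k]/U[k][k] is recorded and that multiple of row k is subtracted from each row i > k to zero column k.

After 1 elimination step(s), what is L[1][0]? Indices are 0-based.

L[1][0] = 7

k=0: U[0][0]=12
  eliminate (1,0): mult=7, new row 1: (0, 3, 0); set L[1][0]=7
  eliminate (2,0): mult=12, new row 2: (0, 12, 1); set L[2][0]=12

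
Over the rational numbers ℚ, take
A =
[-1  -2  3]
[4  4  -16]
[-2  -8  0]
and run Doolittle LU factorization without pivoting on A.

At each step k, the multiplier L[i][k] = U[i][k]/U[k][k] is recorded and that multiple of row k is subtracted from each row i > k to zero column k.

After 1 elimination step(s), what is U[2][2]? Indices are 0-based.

U[2][2] = -6

Step 1: pivot at (0,0) is -1.
  row1 ← row1 − (-4)·row0  ⇒  L[1][0]=-4, U row1=(0, -4, -4)
  row2 ← row2 − (2)·row0  ⇒  L[2][0]=2, U row2=(0, -4, -6)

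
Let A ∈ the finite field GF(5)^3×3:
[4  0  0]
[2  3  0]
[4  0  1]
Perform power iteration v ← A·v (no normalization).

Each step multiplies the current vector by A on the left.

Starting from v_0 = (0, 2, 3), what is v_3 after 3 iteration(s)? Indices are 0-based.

v_0 = (0, 2, 3).
v_1 = A·v_0 = (0, 1, 3).
v_2 = A·v_1 = (0, 3, 3).
v_3 = A·v_2 = (0, 4, 3).

v_3 = (0, 4, 3)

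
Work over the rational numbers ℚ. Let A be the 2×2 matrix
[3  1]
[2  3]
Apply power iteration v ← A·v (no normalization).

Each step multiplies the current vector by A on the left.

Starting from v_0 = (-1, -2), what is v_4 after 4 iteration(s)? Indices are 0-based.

v_4 = (-457, -650)

v_0 = (-1, -2).
v_1 = A·v_0 = (-5, -8).
v_2 = A·v_1 = (-23, -34).
v_3 = A·v_2 = (-103, -148).
v_4 = A·v_3 = (-457, -650).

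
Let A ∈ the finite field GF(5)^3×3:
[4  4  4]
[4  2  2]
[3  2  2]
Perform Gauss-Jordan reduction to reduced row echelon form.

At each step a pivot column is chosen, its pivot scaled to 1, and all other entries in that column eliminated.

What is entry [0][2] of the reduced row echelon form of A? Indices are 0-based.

step 1: normalize row 0 (÷4) = (1, 1, 1)
  row 1: subtract 4×row0 = (0, 3, 3)
  row 2: subtract 3×row0 = (0, 4, 4)
step 2: normalize row 1 (÷3) = (0, 1, 1)
  row 0: subtract 1×row1 = (1, 0, 0)
  row 2: subtract 4×row1 = (0, 0, 0)
skip col 2 (zero from row 2)

M[0][2] = 0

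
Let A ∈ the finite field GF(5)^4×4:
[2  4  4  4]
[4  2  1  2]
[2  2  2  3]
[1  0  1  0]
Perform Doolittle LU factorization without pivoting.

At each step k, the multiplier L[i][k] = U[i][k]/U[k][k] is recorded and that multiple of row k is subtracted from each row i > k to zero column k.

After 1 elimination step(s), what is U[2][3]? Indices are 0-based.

U[2][3] = 4

[col 0] pivot 2
  R1 -= 2*R0 → (0, 4, 3, 4)  (L[1][0] := 2)
  R2 -= 1*R0 → (0, 3, 3, 4)  (L[2][0] := 1)
  R3 -= 3*R0 → (0, 3, 4, 3)  (L[3][0] := 3)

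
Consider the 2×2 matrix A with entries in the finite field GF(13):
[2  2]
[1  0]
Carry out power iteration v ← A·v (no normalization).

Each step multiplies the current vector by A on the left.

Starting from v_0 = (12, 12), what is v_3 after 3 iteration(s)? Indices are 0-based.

v_3 = (11, 3)

v_0 = (12, 12).
v_1 = A·v_0 = (9, 12).
v_2 = A·v_1 = (3, 9).
v_3 = A·v_2 = (11, 3).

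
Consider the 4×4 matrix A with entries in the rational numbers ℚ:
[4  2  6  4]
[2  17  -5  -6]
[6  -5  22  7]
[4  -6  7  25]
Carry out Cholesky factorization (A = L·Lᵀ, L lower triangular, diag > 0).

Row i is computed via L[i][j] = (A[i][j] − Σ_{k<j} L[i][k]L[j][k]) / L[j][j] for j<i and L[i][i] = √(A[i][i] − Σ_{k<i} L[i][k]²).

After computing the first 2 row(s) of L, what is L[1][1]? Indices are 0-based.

Step 1: L[0][0] = √(4) = 2.
  L[1][0] = (2) / L[0][0] = 1.
Step 2: L[1][1] = √(16) = 4.

L[1][1] = 4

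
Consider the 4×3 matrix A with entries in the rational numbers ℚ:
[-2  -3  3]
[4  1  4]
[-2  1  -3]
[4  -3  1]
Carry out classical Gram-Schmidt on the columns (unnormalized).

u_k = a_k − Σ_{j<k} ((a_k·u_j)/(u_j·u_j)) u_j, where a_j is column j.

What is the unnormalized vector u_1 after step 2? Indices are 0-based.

Step 1: u_0 = a_0 = (-2, 4, -2, 4).
Step 2: u_1 = a_1 − (-1/10)·u_0 = (-16/5, 7/5, 4/5, -13/5).

u_1 = (-16/5, 7/5, 4/5, -13/5)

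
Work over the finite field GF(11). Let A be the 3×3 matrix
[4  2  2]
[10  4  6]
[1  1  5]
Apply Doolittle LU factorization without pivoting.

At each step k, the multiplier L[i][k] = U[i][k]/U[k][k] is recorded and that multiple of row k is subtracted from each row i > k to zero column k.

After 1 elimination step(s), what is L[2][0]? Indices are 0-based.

L[2][0] = 3

[col 0] pivot 4
  R1 -= 8*R0 → (0, 10, 1)  (L[1][0] := 8)
  R2 -= 3*R0 → (0, 6, 10)  (L[2][0] := 3)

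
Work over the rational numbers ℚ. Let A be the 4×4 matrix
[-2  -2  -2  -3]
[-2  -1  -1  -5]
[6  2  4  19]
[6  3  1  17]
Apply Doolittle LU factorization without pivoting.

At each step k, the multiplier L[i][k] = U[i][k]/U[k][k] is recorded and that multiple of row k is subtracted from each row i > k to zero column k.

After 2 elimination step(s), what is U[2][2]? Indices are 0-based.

U[2][2] = 2

k=0: U[0][0]=-2
  eliminate (1,0): mult=1, new row 1: (0, 1, 1, -2); set L[1][0]=1
  eliminate (2,0): mult=-3, new row 2: (0, -4, -2, 10); set L[2][0]=-3
  eliminate (3,0): mult=-3, new row 3: (0, -3, -5, 8); set L[3][0]=-3
k=1: U[1][1]=1
  eliminate (2,1): mult=-4, new row 2: (0, 0, 2, 2); set L[2][1]=-4
  eliminate (3,1): mult=-3, new row 3: (0, 0, -2, 2); set L[3][1]=-3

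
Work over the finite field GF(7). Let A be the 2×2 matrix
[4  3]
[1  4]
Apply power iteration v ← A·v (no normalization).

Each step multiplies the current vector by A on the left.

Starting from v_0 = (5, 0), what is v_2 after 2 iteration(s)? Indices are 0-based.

v_2 = (4, 5)

v_0 = (5, 0).
v_1 = A·v_0 = (6, 5).
v_2 = A·v_1 = (4, 5).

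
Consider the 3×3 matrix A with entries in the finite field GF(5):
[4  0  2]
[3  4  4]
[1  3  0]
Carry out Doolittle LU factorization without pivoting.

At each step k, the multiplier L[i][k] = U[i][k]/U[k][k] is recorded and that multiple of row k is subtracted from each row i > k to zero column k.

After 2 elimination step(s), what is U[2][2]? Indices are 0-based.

U[2][2] = 2

Step 1: pivot at (0,0) is 4.
  row1 ← row1 − (2)·row0  ⇒  L[1][0]=2, U row1=(0, 4, 0)
  row2 ← row2 − (4)·row0  ⇒  L[2][0]=4, U row2=(0, 3, 2)
Step 2: pivot at (1,1) is 4.
  row2 ← row2 − (2)·row1  ⇒  L[2][1]=2, U row2=(0, 0, 2)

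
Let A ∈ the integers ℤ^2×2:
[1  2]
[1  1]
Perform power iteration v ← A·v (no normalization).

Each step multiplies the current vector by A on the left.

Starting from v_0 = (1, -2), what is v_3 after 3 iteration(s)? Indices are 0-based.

v_3 = (-13, -9)

v_0 = (1, -2).
v_1 = A·v_0 = (-3, -1).
v_2 = A·v_1 = (-5, -4).
v_3 = A·v_2 = (-13, -9).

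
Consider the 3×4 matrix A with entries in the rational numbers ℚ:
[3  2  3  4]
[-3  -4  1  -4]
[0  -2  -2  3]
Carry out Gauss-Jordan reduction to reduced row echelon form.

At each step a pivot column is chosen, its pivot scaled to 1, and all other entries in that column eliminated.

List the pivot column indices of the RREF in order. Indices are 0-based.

pivot columns: 0, 1, 2

step 1: normalize row 0 (÷3) = (1, 2/3, 1, 4/3)
  row 1: subtract -3×row0 = (0, -2, 4, 0)
step 2: normalize row 1 (÷-2) = (0, 1, -2, 0)
  row 0: subtract 2/3×row1 = (1, 0, 7/3, 4/3)
  row 2: subtract -2×row1 = (0, 0, -6, 3)
step 3: normalize row 2 (÷-6) = (0, 0, 1, -1/2)
  row 0: subtract 7/3×row2 = (1, 0, 0, 5/2)
  row 1: subtract -2×row2 = (0, 1, 0, -1)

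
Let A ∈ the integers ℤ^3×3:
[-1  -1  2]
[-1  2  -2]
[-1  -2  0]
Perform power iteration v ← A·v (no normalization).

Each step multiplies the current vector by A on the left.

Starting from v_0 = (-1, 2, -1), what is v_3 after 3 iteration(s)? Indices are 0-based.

v_3 = (-35, 78, -36)

v_0 = (-1, 2, -1).
v_1 = A·v_0 = (-3, 7, -3).
v_2 = A·v_1 = (-10, 23, -11).
v_3 = A·v_2 = (-35, 78, -36).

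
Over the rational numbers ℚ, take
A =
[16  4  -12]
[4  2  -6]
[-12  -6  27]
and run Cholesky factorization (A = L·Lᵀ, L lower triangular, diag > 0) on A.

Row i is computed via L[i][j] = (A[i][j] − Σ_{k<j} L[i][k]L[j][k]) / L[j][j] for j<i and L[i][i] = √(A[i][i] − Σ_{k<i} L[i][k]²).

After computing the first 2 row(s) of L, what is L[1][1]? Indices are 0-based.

Step 1: L[0][0] = √(16) = 4.
  L[1][0] = (4) / L[0][0] = 1.
Step 2: L[1][1] = √(1) = 1.

L[1][1] = 1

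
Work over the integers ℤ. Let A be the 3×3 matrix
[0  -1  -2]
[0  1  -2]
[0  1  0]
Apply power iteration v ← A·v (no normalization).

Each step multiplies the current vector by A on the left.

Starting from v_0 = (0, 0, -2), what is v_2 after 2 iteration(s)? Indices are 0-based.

v_0 = (0, 0, -2).
v_1 = A·v_0 = (4, 4, 0).
v_2 = A·v_1 = (-4, 4, 4).

v_2 = (-4, 4, 4)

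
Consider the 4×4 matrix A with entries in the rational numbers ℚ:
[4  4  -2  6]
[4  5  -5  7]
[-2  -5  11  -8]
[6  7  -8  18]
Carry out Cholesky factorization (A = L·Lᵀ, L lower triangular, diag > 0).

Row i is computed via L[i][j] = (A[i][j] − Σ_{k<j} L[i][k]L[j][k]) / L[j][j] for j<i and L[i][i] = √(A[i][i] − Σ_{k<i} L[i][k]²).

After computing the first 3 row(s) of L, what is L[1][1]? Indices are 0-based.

Step 1: L[0][0] = √(4) = 2.
  L[1][0] = (4) / L[0][0] = 2.
Step 2: L[1][1] = √(1) = 1.
  L[2][0] = (-2) / L[0][0] = -1.
  L[2][1] = (-3) / L[1][1] = -3.
Step 3: L[2][2] = √(1) = 1.

L[1][1] = 1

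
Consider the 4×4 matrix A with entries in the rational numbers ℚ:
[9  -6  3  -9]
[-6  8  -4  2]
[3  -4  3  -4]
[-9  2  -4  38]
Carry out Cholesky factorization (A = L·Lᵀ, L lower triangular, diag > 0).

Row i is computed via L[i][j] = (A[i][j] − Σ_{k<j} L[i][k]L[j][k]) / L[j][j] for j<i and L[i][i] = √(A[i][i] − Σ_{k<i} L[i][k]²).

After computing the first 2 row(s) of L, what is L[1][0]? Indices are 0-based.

Step 1: L[0][0] = √(9) = 3.
  L[1][0] = (-6) / L[0][0] = -2.
Step 2: L[1][1] = √(4) = 2.

L[1][0] = -2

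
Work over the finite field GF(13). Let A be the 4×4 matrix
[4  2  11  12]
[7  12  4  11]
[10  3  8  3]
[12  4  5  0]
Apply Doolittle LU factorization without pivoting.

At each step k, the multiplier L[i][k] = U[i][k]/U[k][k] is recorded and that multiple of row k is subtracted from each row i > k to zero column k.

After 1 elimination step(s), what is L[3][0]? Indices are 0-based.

[col 0] pivot 4
  R1 -= 5*R0 → (0, 2, 1, 3)  (L[1][0] := 5)
  R2 -= 9*R0 → (0, 11, 0, 12)  (L[2][0] := 9)
  R3 -= 3*R0 → (0, 11, 11, 3)  (L[3][0] := 3)

L[3][0] = 3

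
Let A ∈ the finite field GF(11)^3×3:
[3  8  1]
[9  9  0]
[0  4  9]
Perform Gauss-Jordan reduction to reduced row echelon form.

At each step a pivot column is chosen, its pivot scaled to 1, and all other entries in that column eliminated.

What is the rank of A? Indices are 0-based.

pivot(0,0)=3: scale R0 → (1, 10, 4)
  clear (1,0): R1 −= (9)R0 → (0, 7, 8)
pivot(1,1)=7: scale R1 → (0, 1, 9)
  clear (0,1): R0 −= (10)R1 → (1, 0, 2)
  clear (2,1): R2 −= (4)R1 → (0, 0, 6)
pivot(2,2)=6: scale R2 → (0, 0, 1)
  clear (0,2): R0 −= (2)R2 → (1, 0, 0)
  clear (1,2): R1 −= (9)R2 → (0, 1, 0)

rank = 3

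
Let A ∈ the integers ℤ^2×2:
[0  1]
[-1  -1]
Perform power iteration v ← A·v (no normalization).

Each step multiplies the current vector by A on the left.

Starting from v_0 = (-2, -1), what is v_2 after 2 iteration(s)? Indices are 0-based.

v_2 = (3, -2)

v_0 = (-2, -1).
v_1 = A·v_0 = (-1, 3).
v_2 = A·v_1 = (3, -2).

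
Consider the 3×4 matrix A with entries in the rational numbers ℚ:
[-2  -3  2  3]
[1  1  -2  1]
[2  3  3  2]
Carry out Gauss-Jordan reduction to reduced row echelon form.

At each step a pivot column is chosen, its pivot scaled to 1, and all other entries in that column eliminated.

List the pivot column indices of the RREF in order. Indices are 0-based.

pivot columns: 0, 1, 2

[1] R0 /= -2  ⇒  (1, 3/2, -1, -3/2)
     R1 -= 1·R0  ⇒  (0, -1/2, -1, 5/2)
     R2 -= 2·R0  ⇒  (0, 0, 5, 5)
[2] R1 /= -1/2  ⇒  (0, 1, 2, -5)
     R0 -= 3/2·R1  ⇒  (1, 0, -4, 6)
[3] R2 /= 5  ⇒  (0, 0, 1, 1)
     R0 -= -4·R2  ⇒  (1, 0, 0, 10)
     R1 -= 2·R2  ⇒  (0, 1, 0, -7)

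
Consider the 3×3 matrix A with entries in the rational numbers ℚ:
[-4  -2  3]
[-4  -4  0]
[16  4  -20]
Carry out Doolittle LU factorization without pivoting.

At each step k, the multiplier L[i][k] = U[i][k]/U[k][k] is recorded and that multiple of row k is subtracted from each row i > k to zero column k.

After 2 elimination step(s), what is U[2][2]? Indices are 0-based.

U[2][2] = -2

[col 0] pivot -4
  R1 -= 1*R0 → (0, -2, -3)  (L[1][0] := 1)
  R2 -= -4*R0 → (0, -4, -8)  (L[2][0] := -4)
[col 1] pivot -2
  R2 -= 2*R1 → (0, 0, -2)  (L[2][1] := 2)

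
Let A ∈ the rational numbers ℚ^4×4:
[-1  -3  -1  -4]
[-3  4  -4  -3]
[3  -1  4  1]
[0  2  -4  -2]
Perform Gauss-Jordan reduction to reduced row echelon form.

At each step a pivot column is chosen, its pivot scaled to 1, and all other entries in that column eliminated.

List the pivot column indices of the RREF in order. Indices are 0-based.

step 1: normalize row 0 (÷-1) = (1, 3, 1, 4)
  row 1: subtract -3×row0 = (0, 13, -1, 9)
  row 2: subtract 3×row0 = (0, -10, 1, -11)
step 2: normalize row 1 (÷13) = (0, 1, -1/13, 9/13)
  row 0: subtract 3×row1 = (1, 0, 16/13, 25/13)
  row 2: subtract -10×row1 = (0, 0, 3/13, -53/13)
  row 3: subtract 2×row1 = (0, 0, -50/13, -44/13)
step 3: normalize row 2 (÷3/13) = (0, 0, 1, -53/3)
  row 0: subtract 16/13×row2 = (1, 0, 0, 71/3)
  row 1: subtract -1/13×row2 = (0, 1, 0, -2/3)
  row 3: subtract -50/13×row2 = (0, 0, 0, -214/3)
step 4: normalize row 3 (÷-214/3) = (0, 0, 0, 1)
  row 0: subtract 71/3×row3 = (1, 0, 0, 0)
  row 1: subtract -2/3×row3 = (0, 1, 0, 0)
  row 2: subtract -53/3×row3 = (0, 0, 1, 0)

pivot columns: 0, 1, 2, 3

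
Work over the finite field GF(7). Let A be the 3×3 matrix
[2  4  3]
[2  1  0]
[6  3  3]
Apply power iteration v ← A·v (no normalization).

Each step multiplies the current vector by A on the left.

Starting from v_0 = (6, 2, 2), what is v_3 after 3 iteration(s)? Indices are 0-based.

v_3 = (2, 3, 6)

v_0 = (6, 2, 2).
v_1 = A·v_0 = (5, 0, 6).
v_2 = A·v_1 = (0, 3, 6).
v_3 = A·v_2 = (2, 3, 6).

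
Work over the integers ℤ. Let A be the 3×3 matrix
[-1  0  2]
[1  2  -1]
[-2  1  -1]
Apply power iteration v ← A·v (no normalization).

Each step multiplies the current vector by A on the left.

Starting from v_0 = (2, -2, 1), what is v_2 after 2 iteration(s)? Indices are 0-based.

v_2 = (-14, 1, 4)

v_0 = (2, -2, 1).
v_1 = A·v_0 = (0, -3, -7).
v_2 = A·v_1 = (-14, 1, 4).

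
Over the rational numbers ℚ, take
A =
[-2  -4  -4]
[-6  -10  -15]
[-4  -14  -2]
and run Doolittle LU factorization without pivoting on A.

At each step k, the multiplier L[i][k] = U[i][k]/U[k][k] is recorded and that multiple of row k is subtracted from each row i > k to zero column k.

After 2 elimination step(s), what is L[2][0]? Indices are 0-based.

L[2][0] = 2

k=0: U[0][0]=-2
  eliminate (1,0): mult=3, new row 1: (0, 2, -3); set L[1][0]=3
  eliminate (2,0): mult=2, new row 2: (0, -6, 6); set L[2][0]=2
k=1: U[1][1]=2
  eliminate (2,1): mult=-3, new row 2: (0, 0, -3); set L[2][1]=-3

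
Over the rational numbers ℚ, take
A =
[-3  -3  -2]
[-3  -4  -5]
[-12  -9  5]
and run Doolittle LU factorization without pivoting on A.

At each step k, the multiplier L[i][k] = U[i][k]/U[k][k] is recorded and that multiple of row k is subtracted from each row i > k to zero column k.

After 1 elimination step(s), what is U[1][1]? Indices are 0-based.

Step 1: pivot at (0,0) is -3.
  row1 ← row1 − (1)·row0  ⇒  L[1][0]=1, U row1=(0, -1, -3)
  row2 ← row2 − (4)·row0  ⇒  L[2][0]=4, U row2=(0, 3, 13)

U[1][1] = -1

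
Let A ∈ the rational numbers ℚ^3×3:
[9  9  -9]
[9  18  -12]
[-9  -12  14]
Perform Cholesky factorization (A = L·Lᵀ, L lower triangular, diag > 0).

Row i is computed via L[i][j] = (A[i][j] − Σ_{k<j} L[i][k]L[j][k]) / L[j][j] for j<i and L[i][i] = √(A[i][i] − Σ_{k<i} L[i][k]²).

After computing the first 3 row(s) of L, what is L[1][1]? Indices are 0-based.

L[1][1] = 3

Step 1: L[0][0] = √(9) = 3.
  L[1][0] = (9) / L[0][0] = 3.
Step 2: L[1][1] = √(9) = 3.
  L[2][0] = (-9) / L[0][0] = -3.
  L[2][1] = (-3) / L[1][1] = -1.
Step 3: L[2][2] = √(4) = 2.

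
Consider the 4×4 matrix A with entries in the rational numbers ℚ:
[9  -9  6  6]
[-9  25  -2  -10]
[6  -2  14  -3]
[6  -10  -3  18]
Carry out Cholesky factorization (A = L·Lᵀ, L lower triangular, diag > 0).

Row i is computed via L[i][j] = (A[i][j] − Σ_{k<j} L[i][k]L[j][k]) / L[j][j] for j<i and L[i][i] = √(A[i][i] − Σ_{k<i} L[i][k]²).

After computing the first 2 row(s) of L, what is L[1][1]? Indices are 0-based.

L[1][1] = 4

Step 1: L[0][0] = √(9) = 3.
  L[1][0] = (-9) / L[0][0] = -3.
Step 2: L[1][1] = √(16) = 4.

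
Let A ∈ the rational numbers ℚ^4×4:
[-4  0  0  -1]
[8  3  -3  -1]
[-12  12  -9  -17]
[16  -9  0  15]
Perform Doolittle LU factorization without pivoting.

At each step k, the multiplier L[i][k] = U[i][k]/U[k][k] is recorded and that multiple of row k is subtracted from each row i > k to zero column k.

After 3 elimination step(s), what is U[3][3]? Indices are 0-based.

U[3][3] = -4

Step 1: pivot at (0,0) is -4.
  row1 ← row1 − (-2)·row0  ⇒  L[1][0]=-2, U row1=(0, 3, -3, -3)
  row2 ← row2 − (3)·row0  ⇒  L[2][0]=3, U row2=(0, 12, -9, -14)
  row3 ← row3 − (-4)·row0  ⇒  L[3][0]=-4, U row3=(0, -9, 0, 11)
Step 2: pivot at (1,1) is 3.
  row2 ← row2 − (4)·row1  ⇒  L[2][1]=4, U row2=(0, 0, 3, -2)
  row3 ← row3 − (-3)·row1  ⇒  L[3][1]=-3, U row3=(0, 0, -9, 2)
Step 3: pivot at (2,2) is 3.
  row3 ← row3 − (-3)·row2  ⇒  L[3][2]=-3, U row3=(0, 0, 0, -4)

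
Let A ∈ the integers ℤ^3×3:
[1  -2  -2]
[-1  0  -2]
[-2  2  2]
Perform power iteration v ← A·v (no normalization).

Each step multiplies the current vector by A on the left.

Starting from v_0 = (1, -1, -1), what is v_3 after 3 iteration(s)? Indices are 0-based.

v_0 = (1, -1, -1).
v_1 = A·v_0 = (5, 1, -6).
v_2 = A·v_1 = (15, 7, -20).
v_3 = A·v_2 = (41, 25, -56).

v_3 = (41, 25, -56)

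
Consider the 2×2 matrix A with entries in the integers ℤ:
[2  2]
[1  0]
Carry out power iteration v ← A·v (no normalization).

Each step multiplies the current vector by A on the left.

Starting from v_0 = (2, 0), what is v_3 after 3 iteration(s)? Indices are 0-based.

v_0 = (2, 0).
v_1 = A·v_0 = (4, 2).
v_2 = A·v_1 = (12, 4).
v_3 = A·v_2 = (32, 12).

v_3 = (32, 12)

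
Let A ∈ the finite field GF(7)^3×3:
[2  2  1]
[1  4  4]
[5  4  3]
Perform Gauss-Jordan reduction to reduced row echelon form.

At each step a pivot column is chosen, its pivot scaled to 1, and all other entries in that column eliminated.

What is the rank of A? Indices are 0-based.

step 1: normalize row 0 (÷2) = (1, 1, 4)
  row 1: subtract 1×row0 = (0, 3, 0)
  row 2: subtract 5×row0 = (0, 6, 4)
step 2: normalize row 1 (÷3) = (0, 1, 0)
  row 0: subtract 1×row1 = (1, 0, 4)
  row 2: subtract 6×row1 = (0, 0, 4)
step 3: normalize row 2 (÷4) = (0, 0, 1)
  row 0: subtract 4×row2 = (1, 0, 0)

rank = 3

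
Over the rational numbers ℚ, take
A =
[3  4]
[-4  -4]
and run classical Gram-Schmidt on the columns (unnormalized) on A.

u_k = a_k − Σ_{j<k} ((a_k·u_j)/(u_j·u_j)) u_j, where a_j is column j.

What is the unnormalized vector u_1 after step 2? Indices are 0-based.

u_1 = (16/25, 12/25)

Step 1: u_0 = a_0 = (3, -4).
Step 2: u_1 = a_1 − (28/25)·u_0 = (16/25, 12/25).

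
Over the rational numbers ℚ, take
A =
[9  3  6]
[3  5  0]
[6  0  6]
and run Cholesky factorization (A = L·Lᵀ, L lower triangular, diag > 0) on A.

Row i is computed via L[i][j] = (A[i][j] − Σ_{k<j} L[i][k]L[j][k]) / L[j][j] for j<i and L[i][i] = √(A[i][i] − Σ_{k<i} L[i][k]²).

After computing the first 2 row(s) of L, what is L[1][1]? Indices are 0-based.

Step 1: L[0][0] = √(9) = 3.
  L[1][0] = (3) / L[0][0] = 1.
Step 2: L[1][1] = √(4) = 2.

L[1][1] = 2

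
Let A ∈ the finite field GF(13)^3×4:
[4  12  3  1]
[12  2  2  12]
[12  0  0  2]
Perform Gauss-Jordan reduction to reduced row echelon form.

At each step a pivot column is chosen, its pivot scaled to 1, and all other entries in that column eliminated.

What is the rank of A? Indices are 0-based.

[1] R0 /= 4  ⇒  (1, 3, 4, 10)
     R1 -= 12·R0  ⇒  (0, 5, 6, 9)
     R2 -= 12·R0  ⇒  (0, 3, 4, 12)
[2] R1 /= 5  ⇒  (0, 1, 9, 7)
     R0 -= 3·R1  ⇒  (1, 0, 3, 2)
     R2 -= 3·R1  ⇒  (0, 0, 3, 4)
[3] R2 /= 3  ⇒  (0, 0, 1, 10)
     R0 -= 3·R2  ⇒  (1, 0, 0, 11)
     R1 -= 9·R2  ⇒  (0, 1, 0, 8)

rank = 3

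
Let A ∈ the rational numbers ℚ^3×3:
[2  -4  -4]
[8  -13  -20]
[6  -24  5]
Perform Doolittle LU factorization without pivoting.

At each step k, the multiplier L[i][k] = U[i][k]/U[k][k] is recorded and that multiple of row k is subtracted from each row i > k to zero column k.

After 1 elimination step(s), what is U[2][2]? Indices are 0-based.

k=0: U[0][0]=2
  eliminate (1,0): mult=4, new row 1: (0, 3, -4); set L[1][0]=4
  eliminate (2,0): mult=3, new row 2: (0, -12, 17); set L[2][0]=3

U[2][2] = 17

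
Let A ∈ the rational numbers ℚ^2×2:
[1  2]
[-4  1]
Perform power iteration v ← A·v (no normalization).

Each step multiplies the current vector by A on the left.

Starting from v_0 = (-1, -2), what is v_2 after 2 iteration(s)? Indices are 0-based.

v_0 = (-1, -2).
v_1 = A·v_0 = (-5, 2).
v_2 = A·v_1 = (-1, 22).

v_2 = (-1, 22)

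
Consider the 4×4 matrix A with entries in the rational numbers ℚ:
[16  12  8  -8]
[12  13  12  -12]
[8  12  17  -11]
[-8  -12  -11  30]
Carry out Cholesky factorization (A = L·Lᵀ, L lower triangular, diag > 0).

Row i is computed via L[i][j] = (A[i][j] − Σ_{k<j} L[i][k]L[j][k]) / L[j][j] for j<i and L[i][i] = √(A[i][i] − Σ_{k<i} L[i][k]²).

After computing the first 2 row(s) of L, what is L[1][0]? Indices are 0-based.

Step 1: L[0][0] = √(16) = 4.
  L[1][0] = (12) / L[0][0] = 3.
Step 2: L[1][1] = √(4) = 2.

L[1][0] = 3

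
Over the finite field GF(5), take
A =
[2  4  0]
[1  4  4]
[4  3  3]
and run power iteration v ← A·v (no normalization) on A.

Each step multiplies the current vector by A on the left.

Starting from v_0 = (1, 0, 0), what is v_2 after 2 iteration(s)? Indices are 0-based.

v_2 = (3, 2, 3)

v_0 = (1, 0, 0).
v_1 = A·v_0 = (2, 1, 4).
v_2 = A·v_1 = (3, 2, 3).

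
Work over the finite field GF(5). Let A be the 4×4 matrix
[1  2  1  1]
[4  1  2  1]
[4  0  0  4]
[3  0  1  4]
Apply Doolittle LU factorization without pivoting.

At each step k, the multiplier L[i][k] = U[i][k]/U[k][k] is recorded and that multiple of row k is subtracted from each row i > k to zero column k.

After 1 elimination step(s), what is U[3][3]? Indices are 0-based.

[col 0] pivot 1
  R1 -= 4*R0 → (0, 3, 3, 2)  (L[1][0] := 4)
  R2 -= 4*R0 → (0, 2, 1, 0)  (L[2][0] := 4)
  R3 -= 3*R0 → (0, 4, 3, 1)  (L[3][0] := 3)

U[3][3] = 1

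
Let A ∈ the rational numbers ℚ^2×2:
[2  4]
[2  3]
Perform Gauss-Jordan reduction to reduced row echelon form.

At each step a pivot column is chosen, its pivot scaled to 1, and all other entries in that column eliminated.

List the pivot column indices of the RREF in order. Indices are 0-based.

pivot columns: 0, 1

pivot(0,0)=2: scale R0 → (1, 2)
  clear (1,0): R1 −= (2)R0 → (0, -1)
pivot(1,1)=-1: scale R1 → (0, 1)
  clear (0,1): R0 −= (2)R1 → (1, 0)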